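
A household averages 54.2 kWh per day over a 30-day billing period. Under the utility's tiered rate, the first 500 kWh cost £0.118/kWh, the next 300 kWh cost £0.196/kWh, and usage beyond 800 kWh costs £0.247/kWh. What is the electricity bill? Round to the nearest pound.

£322

Usage = 54.2 kWh/day × 30 days = 1626 kWh
First 500 kWh × £0.118 = £59.00
Next 300 kWh × £0.196 = £58.80
Remaining 826 kWh × £0.247 = £204.02
Total = £321.82 ≈ £322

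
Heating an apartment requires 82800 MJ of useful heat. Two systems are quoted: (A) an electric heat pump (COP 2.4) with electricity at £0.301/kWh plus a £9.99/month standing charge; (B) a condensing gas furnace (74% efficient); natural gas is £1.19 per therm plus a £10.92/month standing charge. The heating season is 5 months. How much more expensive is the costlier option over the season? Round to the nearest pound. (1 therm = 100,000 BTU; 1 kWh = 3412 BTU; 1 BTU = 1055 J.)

£1618

Heat load = 82800 MJ = 82,800,000,000 J / 1055 = 78,483,412 BTU
Gas: input = 78,483,412 / 0.74 = 106,058,665 BTU = 1,061 therm → 1,061 × £1.19 = £1,262.10; + 5 × £10.92 standing = £1,316.70
Heat pump: 78,483,412 BTU / 3412 = 23,000 kWh heat; / 2.4 = 9,584 kWh in → × £0.301 = £2,884.86; + 5 × £9.99 standing = £2,934.81
Difference = |£1,316.70 − £2,934.81| = £1,618.11 ≈ £1618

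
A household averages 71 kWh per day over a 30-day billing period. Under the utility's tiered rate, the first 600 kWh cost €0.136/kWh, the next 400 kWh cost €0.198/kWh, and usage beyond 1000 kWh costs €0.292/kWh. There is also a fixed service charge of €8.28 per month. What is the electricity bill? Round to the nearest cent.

€499.04

Usage = 71 kWh/day × 30 days = 2130 kWh
First 600 kWh × €0.136 = €81.60
Next 400 kWh × €0.198 = €79.20
Remaining 1130 kWh × €0.292 = €329.96
Energy charge = €490.76; + service €8.28 = €499.04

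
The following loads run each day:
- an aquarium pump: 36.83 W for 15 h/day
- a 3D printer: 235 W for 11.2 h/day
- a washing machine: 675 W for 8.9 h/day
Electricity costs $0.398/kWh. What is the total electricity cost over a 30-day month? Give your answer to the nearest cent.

$109.75

aquarium pump: 36.83 W × 15 h × 30 d = 16,573 Wh = 16.57 kWh
3D printer: 235 W × 11.2 h × 30 d = 78,960 Wh = 78.96 kWh
washing machine: 675 W × 8.9 h × 30 d = 180,225 Wh = 180.2 kWh
Total energy = 16.57 + 78.96 + 180.2 = 275.8 kWh
Cost = 275.8 kWh × $0.398 = $109.75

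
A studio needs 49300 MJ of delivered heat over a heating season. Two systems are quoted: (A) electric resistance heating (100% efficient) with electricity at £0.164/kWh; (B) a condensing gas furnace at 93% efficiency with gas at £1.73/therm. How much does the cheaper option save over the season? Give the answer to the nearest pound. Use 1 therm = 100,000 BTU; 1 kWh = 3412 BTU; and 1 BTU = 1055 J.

£1377

Heat load = 49300 MJ = 49,300,000,000 J / 1055 = 46,729,858 BTU
Gas: input = 46,729,858 / 0.93 = 50,247,159 BTU = 502.5 therm → 502.5 × £1.73 = £869.28
Electric: 46,729,858 BTU / 3412 = 13,700 kWh → × £0.164 = £2,246.10
Difference = |£869.28 − £2,246.10| = £1,376.83 ≈ £1377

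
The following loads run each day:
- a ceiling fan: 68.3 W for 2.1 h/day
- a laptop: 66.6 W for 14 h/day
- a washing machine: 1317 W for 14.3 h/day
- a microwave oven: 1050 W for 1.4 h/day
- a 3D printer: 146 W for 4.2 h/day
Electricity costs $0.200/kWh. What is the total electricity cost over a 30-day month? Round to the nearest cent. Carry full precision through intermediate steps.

ceiling fan: 68.3 W × 2.1 h × 30 d = 4,303 Wh = 4.303 kWh
laptop: 66.6 W × 14 h × 30 d = 27,972 Wh = 27.97 kWh
washing machine: 1317 W × 14.3 h × 30 d = 564,993 Wh = 565 kWh
microwave oven: 1050 W × 1.4 h × 30 d = 44,100 Wh = 44.1 kWh
3D printer: 146 W × 4.2 h × 30 d = 18,396 Wh = 18.4 kWh
Total energy = 4.303 + 27.97 + 565 + 44.1 + 18.4 = 659.8 kWh
Cost = 659.8 kWh × $0.200 = $131.95

$131.95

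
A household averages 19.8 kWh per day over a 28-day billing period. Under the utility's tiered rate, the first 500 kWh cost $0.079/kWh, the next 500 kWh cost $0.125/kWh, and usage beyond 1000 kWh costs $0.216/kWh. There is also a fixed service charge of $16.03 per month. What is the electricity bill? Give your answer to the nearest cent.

Usage = 19.8 kWh/day × 28 days = 554.4 kWh
First 500 kWh × $0.079 = $39.50
Next 54.4 kWh × $0.125 = $6.80
Remaining tier: 0 kWh (not reached)
Energy charge = $46.30; + service $16.03 = $62.33

$62.33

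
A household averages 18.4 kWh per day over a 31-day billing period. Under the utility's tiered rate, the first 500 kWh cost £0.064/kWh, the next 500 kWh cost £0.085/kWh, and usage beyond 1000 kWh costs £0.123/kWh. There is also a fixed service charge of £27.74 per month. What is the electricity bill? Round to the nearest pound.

£66

Usage = 18.4 kWh/day × 31 days = 570.4 kWh
First 500 kWh × £0.064 = £32.00
Next 70.4 kWh × £0.085 = £5.98
Remaining tier: 0 kWh (not reached)
Energy charge = £37.98; + service £27.74 = £65.72 ≈ £66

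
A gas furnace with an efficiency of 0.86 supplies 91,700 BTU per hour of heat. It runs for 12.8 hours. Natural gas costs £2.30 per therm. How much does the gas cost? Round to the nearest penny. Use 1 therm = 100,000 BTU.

£31.39

Heat delivered = 91,700 BTU/h × 12.8 h = 1,173,760 BTU
Gas input = 1,173,760 / 0.86 = 1,364,837 BTU
= 1,364,837 / 100,000 = 13.65 therm
Cost = 13.65 × £2.30/therm = £31.39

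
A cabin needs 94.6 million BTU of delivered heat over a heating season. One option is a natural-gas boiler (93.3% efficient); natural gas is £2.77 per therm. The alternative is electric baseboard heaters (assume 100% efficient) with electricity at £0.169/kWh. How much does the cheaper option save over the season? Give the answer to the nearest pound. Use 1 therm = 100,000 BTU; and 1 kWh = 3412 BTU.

Heat load = 94.6 × 10⁶ BTU = 94,600,000 BTU
Gas: input = 94,600,000 / 0.933 = 101,393,355 BTU = 1,014 therm → 1,014 × £2.77 = £2,808.60
Electric: 94,600,000 BTU / 3412 = 27,730 kWh → × £0.169 = £4,685.64
Difference = |£2,808.60 − £4,685.64| = £1,877.04 ≈ £1877

£1877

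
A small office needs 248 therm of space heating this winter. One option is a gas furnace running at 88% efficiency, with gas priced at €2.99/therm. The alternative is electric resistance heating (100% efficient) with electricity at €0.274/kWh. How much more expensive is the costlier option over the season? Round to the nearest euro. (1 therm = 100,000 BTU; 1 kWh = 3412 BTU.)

Heat load = 248 therm × 100,000 = 24,800,000 BTU
Gas: input = 24,800,000 / 0.88 = 28,181,818 BTU = 281.8 therm → 281.8 × €2.99 = €842.64
Electric: 24,800,000 BTU / 3412 = 7,268 kWh → × €0.274 = €1,991.56
Difference = |€842.64 − €1,991.56| = €1,148.92 ≈ €1149

€1149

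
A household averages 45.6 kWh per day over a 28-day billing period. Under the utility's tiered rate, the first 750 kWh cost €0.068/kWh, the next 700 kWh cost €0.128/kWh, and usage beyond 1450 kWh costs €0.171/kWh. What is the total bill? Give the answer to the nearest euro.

Usage = 45.6 kWh/day × 28 days = 1276.8 kWh
First 750 kWh × €0.068 = €51.00
Next 526.8 kWh × €0.128 = €67.43
Remaining tier: 0 kWh (not reached)
Total = €118.43 ≈ €118

€118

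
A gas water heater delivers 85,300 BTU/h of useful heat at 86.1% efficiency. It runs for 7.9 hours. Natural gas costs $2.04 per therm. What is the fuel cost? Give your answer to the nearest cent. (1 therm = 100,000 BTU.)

Heat delivered = 85,300 BTU/h × 7.9 h = 673,870 BTU
Gas input = 673,870 / 0.861 = 782,660 BTU
= 782,660 / 100,000 = 7.827 therm
Cost = 7.827 × $2.04/therm = $15.97

$15.97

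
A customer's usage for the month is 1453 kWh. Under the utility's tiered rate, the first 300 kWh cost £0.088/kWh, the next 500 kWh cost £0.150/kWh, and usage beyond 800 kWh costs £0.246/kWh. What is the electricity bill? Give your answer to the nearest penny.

First 300 kWh × £0.088 = £26.40
Next 500 kWh × £0.150 = £75.00
Remaining 653 kWh × £0.246 = £160.64
Total = £262.04

£262.04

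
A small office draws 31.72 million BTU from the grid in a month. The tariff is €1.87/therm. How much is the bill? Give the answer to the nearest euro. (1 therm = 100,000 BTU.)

31.72 million BTU × (10 therm/million BTU) = 317.2 therm
Cost = 317.2 therm × €1.87/therm = €593.16 ≈ €593

€593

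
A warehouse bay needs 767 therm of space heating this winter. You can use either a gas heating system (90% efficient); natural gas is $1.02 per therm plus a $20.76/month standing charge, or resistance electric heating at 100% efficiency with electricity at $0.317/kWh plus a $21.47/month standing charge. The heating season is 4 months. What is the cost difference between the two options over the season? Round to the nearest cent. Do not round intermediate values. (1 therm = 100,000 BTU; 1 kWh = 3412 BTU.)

Heat load = 767 therm × 100,000 = 76,700,000 BTU
Gas: input = 76,700,000 / 0.900 = 85,222,222 BTU = 852.2 therm → 852.2 × $1.02 = $869.27; + 4 × $20.76 standing = $952.31
Electric: 76,700,000 BTU / 3412 = 22,480 kWh → × $0.317 = $7,126.00; + 4 × $21.47 standing = $7,211.88
Difference = |$952.31 − $7,211.88| = $6,259.57

$6259.57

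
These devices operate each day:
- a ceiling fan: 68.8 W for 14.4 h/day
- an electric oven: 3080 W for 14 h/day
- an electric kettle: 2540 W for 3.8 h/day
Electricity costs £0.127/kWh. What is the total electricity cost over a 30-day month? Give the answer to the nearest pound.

ceiling fan: 68.8 W × 14.4 h × 30 d = 29,722 Wh = 29.72 kWh
electric oven: 3080 W × 14 h × 30 d = 1,293,600 Wh = 1,294 kWh
electric kettle: 2540 W × 3.8 h × 30 d = 289,560 Wh = 289.6 kWh
Total energy = 29.72 + 1,294 + 289.6 = 1,613 kWh
Cost = 1,613 kWh × £0.127 = £204.84 ≈ £205

£205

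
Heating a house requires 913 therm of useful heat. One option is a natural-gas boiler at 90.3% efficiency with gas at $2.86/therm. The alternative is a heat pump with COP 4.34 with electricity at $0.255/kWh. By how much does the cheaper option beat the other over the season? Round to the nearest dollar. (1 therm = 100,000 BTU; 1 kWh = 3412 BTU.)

$1319

Heat load = 913 therm × 100,000 = 91,300,000 BTU
Gas: input = 91,300,000 / 0.903 = 101,107,420 BTU = 1,011 therm → 1,011 × $2.86 = $2,891.67
Heat pump: 91,300,000 BTU / 3412 = 26,760 kWh heat; / 4.34 = 6,166 kWh in → × $0.255 = $1,572.22
Difference = |$2,891.67 − $1,572.22| = $1,319.46 ≈ $1319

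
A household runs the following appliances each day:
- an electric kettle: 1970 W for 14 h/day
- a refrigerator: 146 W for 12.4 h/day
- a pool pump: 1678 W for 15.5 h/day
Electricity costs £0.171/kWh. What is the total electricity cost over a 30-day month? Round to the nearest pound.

electric kettle: 1970 W × 14 h × 30 d = 827,400 Wh = 827.4 kWh
refrigerator: 146 W × 12.4 h × 30 d = 54,312 Wh = 54.31 kWh
pool pump: 1678 W × 15.5 h × 30 d = 780,270 Wh = 780.3 kWh
Total energy = 827.4 + 54.31 + 780.3 = 1,662 kWh
Cost = 1,662 kWh × £0.171 = £284.20 ≈ £284

£284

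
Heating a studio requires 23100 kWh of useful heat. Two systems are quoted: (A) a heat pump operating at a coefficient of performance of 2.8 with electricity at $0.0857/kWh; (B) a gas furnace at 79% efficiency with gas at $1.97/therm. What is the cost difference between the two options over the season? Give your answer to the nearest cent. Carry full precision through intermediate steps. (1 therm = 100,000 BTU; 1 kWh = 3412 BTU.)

Heat load = 23100 kWh × 3412 = 78,817,200 BTU
Gas: input = 78,817,200 / 0.79 = 99,768,608 BTU = 997.7 therm → 997.7 × $1.97 = $1,965.44
Heat pump: 78,817,200 BTU / 3412 = 23,100 kWh heat; / 2.8 = 8,250 kWh in → × $0.0857 = $707.02
Difference = |$1,965.44 − $707.02| = $1,258.42

$1258.42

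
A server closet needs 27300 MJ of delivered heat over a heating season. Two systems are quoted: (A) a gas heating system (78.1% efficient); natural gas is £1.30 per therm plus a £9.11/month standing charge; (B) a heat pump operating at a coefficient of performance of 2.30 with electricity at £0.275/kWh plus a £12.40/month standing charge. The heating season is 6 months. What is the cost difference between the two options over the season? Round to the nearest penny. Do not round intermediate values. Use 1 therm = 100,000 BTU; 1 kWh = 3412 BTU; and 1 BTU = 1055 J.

£495.80

Heat load = 27300 MJ = 27,300,000,000 J / 1055 = 25,876,777 BTU
Gas: input = 25,876,777 / 0.781 = 33,132,877 BTU = 331.3 therm → 331.3 × £1.30 = £430.73; + 6 × £9.11 standing = £485.39
Heat pump: 25,876,777 BTU / 3412 = 7,584 kWh heat; / 2.30 = 3,297 kWh in → × £0.275 = £906.79; + 6 × £12.40 standing = £981.19
Difference = |£485.39 − £981.19| = £495.80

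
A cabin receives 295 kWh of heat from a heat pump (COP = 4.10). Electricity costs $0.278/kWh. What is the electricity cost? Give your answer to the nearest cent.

$20.00

Electrical input = 295 kWh / 4.10 = 71.95 kWh
Cost = 71.95 × $0.278/kWh = $20.00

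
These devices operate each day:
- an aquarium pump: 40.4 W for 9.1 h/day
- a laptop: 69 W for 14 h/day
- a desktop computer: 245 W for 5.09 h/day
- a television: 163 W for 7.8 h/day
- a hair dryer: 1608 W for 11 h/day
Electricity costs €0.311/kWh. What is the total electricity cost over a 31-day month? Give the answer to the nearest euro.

€208

aquarium pump: 40.4 W × 9.1 h × 31 d = 11,397 Wh = 11.4 kWh
laptop: 69 W × 14 h × 31 d = 29,946 Wh = 29.95 kWh
desktop computer: 245 W × 5.09 h × 31 d = 38,659 Wh = 38.66 kWh
television: 163 W × 7.8 h × 31 d = 39,413 Wh = 39.41 kWh
hair dryer: 1608 W × 11 h × 31 d = 548,328 Wh = 548.3 kWh
Total energy = 11.4 + 29.95 + 38.66 + 39.41 + 548.3 = 667.7 kWh
Cost = 667.7 kWh × €0.311 = €207.67 ≈ €208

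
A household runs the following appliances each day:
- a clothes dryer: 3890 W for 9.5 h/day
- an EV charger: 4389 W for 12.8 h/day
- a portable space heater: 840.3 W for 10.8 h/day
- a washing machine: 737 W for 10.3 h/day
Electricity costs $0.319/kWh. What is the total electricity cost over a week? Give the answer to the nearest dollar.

clothes dryer: 3890 W × 9.5 h × 7 d = 258,685 Wh = 258.7 kWh
EV charger: 4389 W × 12.8 h × 7 d = 393,254 Wh = 393.3 kWh
portable space heater: 840.3 W × 10.8 h × 7 d = 63,527 Wh = 63.53 kWh
washing machine: 737 W × 10.3 h × 7 d = 53,138 Wh = 53.14 kWh
Total energy = 258.7 + 393.3 + 63.53 + 53.14 = 768.6 kWh
Cost = 768.6 kWh × $0.319 = $245.18 ≈ $245

$245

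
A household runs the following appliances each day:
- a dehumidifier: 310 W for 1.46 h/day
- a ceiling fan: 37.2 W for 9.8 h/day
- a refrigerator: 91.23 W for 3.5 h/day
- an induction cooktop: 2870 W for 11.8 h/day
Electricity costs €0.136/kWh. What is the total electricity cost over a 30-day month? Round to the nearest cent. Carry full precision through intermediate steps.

dehumidifier: 310 W × 1.46 h × 30 d = 13,578 Wh = 13.58 kWh
ceiling fan: 37.2 W × 9.8 h × 30 d = 10,937 Wh = 10.94 kWh
refrigerator: 91.23 W × 3.5 h × 30 d = 9,579 Wh = 9.579 kWh
induction cooktop: 2870 W × 11.8 h × 30 d = 1,015,980 Wh = 1,016 kWh
Total energy = 13.58 + 10.94 + 9.579 + 1,016 = 1,050 kWh
Cost = 1,050 kWh × €0.136 = €142.81

€142.81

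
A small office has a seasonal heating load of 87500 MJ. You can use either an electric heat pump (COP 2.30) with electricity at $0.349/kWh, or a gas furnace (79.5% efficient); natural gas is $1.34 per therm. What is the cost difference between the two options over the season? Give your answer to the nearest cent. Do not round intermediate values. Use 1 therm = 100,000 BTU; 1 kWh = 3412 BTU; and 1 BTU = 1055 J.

$2290.50

Heat load = 87500 MJ = 87,500,000,000 J / 1055 = 82,938,389 BTU
Gas: input = 82,938,389 / 0.795 = 104,325,017 BTU = 1,043 therm → 1,043 × $1.34 = $1,397.96
Heat pump: 82,938,389 BTU / 3412 = 24,310 kWh heat; / 2.30 = 10,570 kWh in → × $0.349 = $3,688.45
Difference = |$1,397.96 − $3,688.45| = $2,290.50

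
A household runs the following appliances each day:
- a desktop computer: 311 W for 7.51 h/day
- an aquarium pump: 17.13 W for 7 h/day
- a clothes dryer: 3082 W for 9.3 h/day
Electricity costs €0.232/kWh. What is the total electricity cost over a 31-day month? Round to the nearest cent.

€223.80

desktop computer: 311 W × 7.51 h × 31 d = 72,404 Wh = 72.4 kWh
aquarium pump: 17.13 W × 7 h × 31 d = 3,717 Wh = 3.717 kWh
clothes dryer: 3082 W × 9.3 h × 31 d = 888,541 Wh = 888.5 kWh
Total energy = 72.4 + 3.717 + 888.5 = 964.7 kWh
Cost = 964.7 kWh × €0.232 = €223.80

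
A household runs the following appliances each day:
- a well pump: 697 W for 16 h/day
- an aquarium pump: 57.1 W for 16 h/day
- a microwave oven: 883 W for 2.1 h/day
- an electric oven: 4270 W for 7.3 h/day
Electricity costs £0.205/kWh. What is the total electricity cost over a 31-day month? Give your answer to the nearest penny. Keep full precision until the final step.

well pump: 697 W × 16 h × 31 d = 345,712 Wh = 345.7 kWh
aquarium pump: 57.1 W × 16 h × 31 d = 28,322 Wh = 28.32 kWh
microwave oven: 883 W × 2.1 h × 31 d = 57,483 Wh = 57.48 kWh
electric oven: 4270 W × 7.3 h × 31 d = 966,301 Wh = 966.3 kWh
Total energy = 345.7 + 28.32 + 57.48 + 966.3 = 1,398 kWh
Cost = 1,398 kWh × £0.205 = £286.55

£286.55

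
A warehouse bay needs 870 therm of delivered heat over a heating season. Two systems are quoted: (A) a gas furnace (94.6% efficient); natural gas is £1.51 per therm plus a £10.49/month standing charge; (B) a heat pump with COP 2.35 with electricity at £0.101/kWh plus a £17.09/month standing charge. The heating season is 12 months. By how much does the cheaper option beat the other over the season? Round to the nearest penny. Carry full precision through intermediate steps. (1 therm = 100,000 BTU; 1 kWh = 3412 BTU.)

£213.61

Heat load = 870 therm × 100,000 = 87,000,000 BTU
Gas: input = 87,000,000 / 0.946 = 91,966,173 BTU = 919.7 therm → 919.7 × £1.51 = £1,388.69; + 12 × £10.49 standing = £1,514.57
Heat pump: 87,000,000 BTU / 3412 = 25,500 kWh heat; / 2.35 = 10,850 kWh in → × £0.101 = £1,095.88; + 12 × £17.09 standing = £1,300.96
Difference = |£1,514.57 − £1,300.96| = £213.61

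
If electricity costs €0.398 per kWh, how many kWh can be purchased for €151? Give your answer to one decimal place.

€151 / €0.398 per kWh = 379.4 kWh

379.4 kWh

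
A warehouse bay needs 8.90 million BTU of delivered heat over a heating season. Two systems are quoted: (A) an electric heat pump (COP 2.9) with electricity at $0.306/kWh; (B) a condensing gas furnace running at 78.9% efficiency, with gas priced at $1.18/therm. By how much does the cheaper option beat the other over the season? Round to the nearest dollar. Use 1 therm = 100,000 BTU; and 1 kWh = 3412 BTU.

Heat load = 8.90 × 10⁶ BTU = 8,900,000 BTU
Gas: input = 8,900,000 / 0.789 = 11,280,101 BTU = 112.8 therm → 112.8 × $1.18 = $133.11
Heat pump: 8,900,000 BTU / 3412 = 2,608 kWh heat; / 2.9 = 899.5 kWh in → × $0.306 = $275.24
Difference = |$133.11 − $275.24| = $142.13 ≈ $142

$142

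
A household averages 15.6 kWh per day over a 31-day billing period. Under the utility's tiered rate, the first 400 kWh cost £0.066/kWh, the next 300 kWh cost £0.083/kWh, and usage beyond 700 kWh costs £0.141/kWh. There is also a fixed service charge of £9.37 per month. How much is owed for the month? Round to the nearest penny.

£42.71

Usage = 15.6 kWh/day × 31 days = 483.6 kWh
First 400 kWh × £0.066 = £26.40
Next 83.6 kWh × £0.083 = £6.94
Remaining tier: 0 kWh (not reached)
Energy charge = £33.34; + service £9.37 = £42.71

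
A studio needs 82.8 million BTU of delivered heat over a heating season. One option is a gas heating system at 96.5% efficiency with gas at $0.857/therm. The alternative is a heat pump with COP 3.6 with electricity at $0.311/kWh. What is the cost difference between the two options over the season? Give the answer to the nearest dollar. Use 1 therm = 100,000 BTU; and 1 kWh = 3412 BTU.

Heat load = 82.8 × 10⁶ BTU = 82,800,000 BTU
Gas: input = 82,800,000 / 0.965 = 85,803,109 BTU = 858 therm → 858 × $0.857 = $735.33
Heat pump: 82,800,000 BTU / 3412 = 24,270 kWh heat; / 3.6 = 6,741 kWh in → × $0.311 = $2,096.42
Difference = |$735.33 − $2,096.42| = $1,361.09 ≈ $1361

$1361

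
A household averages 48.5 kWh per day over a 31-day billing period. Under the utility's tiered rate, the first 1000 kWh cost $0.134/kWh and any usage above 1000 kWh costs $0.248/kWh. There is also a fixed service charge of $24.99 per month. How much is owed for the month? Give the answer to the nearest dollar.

Usage = 48.5 kWh/day × 31 days = 1503.5 kWh
First 1000 kWh × $0.134 = $134.00
Remaining 503.5 kWh × $0.248 = $124.87
Energy charge = $258.87; + service $24.99 = $283.86 ≈ $284

$284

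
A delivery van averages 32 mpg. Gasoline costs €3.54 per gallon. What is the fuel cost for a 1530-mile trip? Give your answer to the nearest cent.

€169.26

Fuel = 1530 mi / 32 mpg = 47.81 gal
Cost = 47.81 gal × €3.54/gal = €169.26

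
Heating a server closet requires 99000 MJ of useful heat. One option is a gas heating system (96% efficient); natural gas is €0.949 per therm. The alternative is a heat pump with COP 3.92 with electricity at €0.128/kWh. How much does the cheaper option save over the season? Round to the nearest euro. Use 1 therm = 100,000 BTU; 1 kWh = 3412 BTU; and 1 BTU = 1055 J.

Heat load = 99000 MJ = 99,000,000,000 J / 1055 = 93,838,863 BTU
Gas: input = 93,838,863 / 0.96 = 97,748,815 BTU = 977.5 therm → 977.5 × €0.949 = €927.64
Heat pump: 93,838,863 BTU / 3412 = 27,500 kWh heat; / 3.92 = 7,016 kWh in → × €0.128 = €898.04
Difference = |€927.64 − €898.04| = €29.59 ≈ €30

€30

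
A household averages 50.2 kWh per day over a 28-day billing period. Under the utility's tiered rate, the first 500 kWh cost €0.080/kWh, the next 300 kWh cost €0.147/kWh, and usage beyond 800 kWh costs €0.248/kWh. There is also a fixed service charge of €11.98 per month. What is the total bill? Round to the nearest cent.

Usage = 50.2 kWh/day × 28 days = 1405.6 kWh
First 500 kWh × €0.080 = €40.00
Next 300 kWh × €0.147 = €44.10
Remaining 605.6 kWh × €0.248 = €150.19
Energy charge = €234.29; + service €11.98 = €246.27

€246.27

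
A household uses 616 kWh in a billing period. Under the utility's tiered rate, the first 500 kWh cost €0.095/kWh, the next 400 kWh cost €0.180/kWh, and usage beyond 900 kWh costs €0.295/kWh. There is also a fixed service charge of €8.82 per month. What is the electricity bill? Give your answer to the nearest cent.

€77.20

First 500 kWh × €0.095 = €47.50
Next 116 kWh × €0.180 = €20.88
Remaining tier: 0 kWh (not reached)
Energy charge = €68.38; + service €8.82 = €77.20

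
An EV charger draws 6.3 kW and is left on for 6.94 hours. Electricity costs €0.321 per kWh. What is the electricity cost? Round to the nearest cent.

Energy = 6300 W × 6.94 h = 43,722 Wh = 43.72 kWh
Cost = 43.72 kWh × €0.321/kWh = €14.03

€14.03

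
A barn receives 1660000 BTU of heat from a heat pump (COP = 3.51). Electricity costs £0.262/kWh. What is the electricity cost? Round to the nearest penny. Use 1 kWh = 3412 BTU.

£36.32

Heat delivered = 1,660,000 BTU / 3412 = 486.5 kWh
Electrical input = 486.5 kWh / 3.51 = 138.6 kWh
Cost = 138.6 × £0.262/kWh = £36.32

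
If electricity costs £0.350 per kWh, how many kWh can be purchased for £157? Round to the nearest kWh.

449 kWh

£157 / £0.350 per kWh = 448.6 kWh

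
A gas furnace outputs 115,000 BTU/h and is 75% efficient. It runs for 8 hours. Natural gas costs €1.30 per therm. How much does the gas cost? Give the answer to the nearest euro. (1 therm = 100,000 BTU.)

€16

Heat delivered = 115,000 BTU/h × 8 h = 920,000 BTU
Gas input = 920,000 / 0.75 = 1,226,667 BTU
= 1,226,667 / 100,000 = 12.27 therm
Cost = 12.27 × €1.30/therm = €15.95 ≈ €16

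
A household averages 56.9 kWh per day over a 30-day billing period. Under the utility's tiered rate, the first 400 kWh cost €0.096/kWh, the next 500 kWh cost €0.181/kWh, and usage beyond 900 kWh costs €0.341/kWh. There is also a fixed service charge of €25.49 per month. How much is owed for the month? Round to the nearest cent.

Usage = 56.9 kWh/day × 30 days = 1707 kWh
First 400 kWh × €0.096 = €38.40
Next 500 kWh × €0.181 = €90.50
Remaining 807 kWh × €0.341 = €275.19
Energy charge = €404.09; + service €25.49 = €429.58

€429.58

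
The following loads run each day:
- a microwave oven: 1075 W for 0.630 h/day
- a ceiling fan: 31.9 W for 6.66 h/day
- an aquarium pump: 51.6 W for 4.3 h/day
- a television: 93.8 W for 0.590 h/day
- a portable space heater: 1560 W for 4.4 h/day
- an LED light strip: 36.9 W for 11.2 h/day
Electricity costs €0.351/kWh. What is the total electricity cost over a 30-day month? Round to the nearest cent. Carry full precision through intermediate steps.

€88.92

microwave oven: 1075 W × 0.630 h × 30 d = 20,318 Wh = 20.32 kWh
ceiling fan: 31.9 W × 6.66 h × 30 d = 6,374 Wh = 6.374 kWh
aquarium pump: 51.6 W × 4.3 h × 30 d = 6,656 Wh = 6.656 kWh
television: 93.8 W × 0.590 h × 30 d = 1,660 Wh = 1.66 kWh
portable space heater: 1560 W × 4.4 h × 30 d = 205,920 Wh = 205.9 kWh
LED light strip: 36.9 W × 11.2 h × 30 d = 12,398 Wh = 12.4 kWh
Total energy = 20.32 + 6.374 + 6.656 + 1.66 + 205.9 + 12.4 = 253.3 kWh
Cost = 253.3 kWh × €0.351 = €88.92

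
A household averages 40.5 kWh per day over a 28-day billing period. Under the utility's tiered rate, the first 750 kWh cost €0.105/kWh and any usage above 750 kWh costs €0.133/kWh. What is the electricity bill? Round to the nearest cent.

€129.82

Usage = 40.5 kWh/day × 28 days = 1134 kWh
First 750 kWh × €0.105 = €78.75
Remaining 384 kWh × €0.133 = €51.07
Total = €129.82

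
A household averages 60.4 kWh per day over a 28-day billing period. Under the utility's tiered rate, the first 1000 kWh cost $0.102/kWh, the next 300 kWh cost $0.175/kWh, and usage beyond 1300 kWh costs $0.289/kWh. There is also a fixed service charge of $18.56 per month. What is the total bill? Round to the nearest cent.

Usage = 60.4 kWh/day × 28 days = 1691.2 kWh
First 1000 kWh × $0.102 = $102.00
Next 300 kWh × $0.175 = $52.50
Remaining 391.2 kWh × $0.289 = $113.06
Energy charge = $267.56; + service $18.56 = $286.12

$286.12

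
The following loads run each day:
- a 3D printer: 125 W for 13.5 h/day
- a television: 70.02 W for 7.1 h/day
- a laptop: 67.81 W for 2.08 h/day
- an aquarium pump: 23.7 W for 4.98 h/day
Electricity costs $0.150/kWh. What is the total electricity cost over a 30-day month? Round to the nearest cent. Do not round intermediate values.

$11.00

3D printer: 125 W × 13.5 h × 30 d = 50,625 Wh = 50.62 kWh
television: 70.02 W × 7.1 h × 30 d = 14,914 Wh = 14.91 kWh
laptop: 67.81 W × 2.08 h × 30 d = 4,231 Wh = 4.231 kWh
aquarium pump: 23.7 W × 4.98 h × 30 d = 3,541 Wh = 3.541 kWh
Total energy = 50.62 + 14.91 + 4.231 + 3.541 = 73.31 kWh
Cost = 73.31 kWh × $0.150 = $11.00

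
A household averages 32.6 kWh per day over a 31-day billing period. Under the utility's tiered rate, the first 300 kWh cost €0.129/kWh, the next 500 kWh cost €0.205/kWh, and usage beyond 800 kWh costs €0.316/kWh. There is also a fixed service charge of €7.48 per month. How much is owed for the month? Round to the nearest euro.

Usage = 32.6 kWh/day × 31 days = 1010.6 kWh
First 300 kWh × €0.129 = €38.70
Next 500 kWh × €0.205 = €102.50
Remaining 210.6 kWh × €0.316 = €66.55
Energy charge = €207.75; + service €7.48 = €215.23 ≈ €215

€215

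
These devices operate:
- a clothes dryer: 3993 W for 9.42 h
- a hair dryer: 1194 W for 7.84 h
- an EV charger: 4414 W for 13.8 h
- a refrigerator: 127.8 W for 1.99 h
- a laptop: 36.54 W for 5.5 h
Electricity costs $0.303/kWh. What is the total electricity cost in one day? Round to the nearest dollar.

$33

clothes dryer: 3993 W × 9.42 h = 37,614 Wh = 37.61 kWh
hair dryer: 1194 W × 7.84 h = 9,361 Wh = 9.361 kWh
EV charger: 4414 W × 13.8 h = 60,913 Wh = 60.91 kWh
refrigerator: 127.8 W × 1.99 h = 254 Wh = 0.2543 kWh
laptop: 36.54 W × 5.5 h = 201 Wh = 0.201 kWh
Total energy = 37.61 + 9.361 + 60.91 + 0.2543 + 0.201 = 108.3 kWh
Cost = 108.3 kWh × $0.303 = $32.83 ≈ $33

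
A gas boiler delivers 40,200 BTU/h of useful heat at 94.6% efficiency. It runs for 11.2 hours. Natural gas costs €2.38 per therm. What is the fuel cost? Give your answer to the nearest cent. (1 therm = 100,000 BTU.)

Heat delivered = 40,200 BTU/h × 11.2 h = 450,240 BTU
Gas input = 450,240 / 0.946 = 475,941 BTU
= 475,941 / 100,000 = 4.759 therm
Cost = 4.759 × €2.38/therm = €11.33

€11.33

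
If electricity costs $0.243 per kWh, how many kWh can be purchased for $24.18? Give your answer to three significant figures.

$24.18 / $0.243 per kWh = 99.51 kWh

99.5 kWh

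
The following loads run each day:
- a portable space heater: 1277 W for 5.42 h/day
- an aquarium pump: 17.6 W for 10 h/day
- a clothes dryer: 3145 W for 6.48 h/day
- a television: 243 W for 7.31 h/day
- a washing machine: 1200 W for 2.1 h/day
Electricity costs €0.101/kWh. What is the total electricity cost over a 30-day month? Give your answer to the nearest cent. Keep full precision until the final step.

€96.27

portable space heater: 1277 W × 5.42 h × 30 d = 207,640 Wh = 207.6 kWh
aquarium pump: 17.6 W × 10 h × 30 d = 5,280 Wh = 5.28 kWh
clothes dryer: 3145 W × 6.48 h × 30 d = 611,388 Wh = 611.4 kWh
television: 243 W × 7.31 h × 30 d = 53,290 Wh = 53.29 kWh
washing machine: 1200 W × 2.1 h × 30 d = 75,600 Wh = 75.6 kWh
Total energy = 207.6 + 5.28 + 611.4 + 53.29 + 75.6 = 953.2 kWh
Cost = 953.2 kWh × €0.101 = €96.27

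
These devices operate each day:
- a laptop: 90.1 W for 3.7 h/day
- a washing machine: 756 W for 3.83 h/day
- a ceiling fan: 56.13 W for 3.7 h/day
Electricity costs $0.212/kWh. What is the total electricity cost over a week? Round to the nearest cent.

laptop: 90.1 W × 3.7 h × 7 d = 2,334 Wh = 2.334 kWh
washing machine: 756 W × 3.83 h × 7 d = 20,268 Wh = 20.27 kWh
ceiling fan: 56.13 W × 3.7 h × 7 d = 1,454 Wh = 1.454 kWh
Total energy = 2.334 + 20.27 + 1.454 = 24.06 kWh
Cost = 24.06 kWh × $0.212 = $5.10

$5.10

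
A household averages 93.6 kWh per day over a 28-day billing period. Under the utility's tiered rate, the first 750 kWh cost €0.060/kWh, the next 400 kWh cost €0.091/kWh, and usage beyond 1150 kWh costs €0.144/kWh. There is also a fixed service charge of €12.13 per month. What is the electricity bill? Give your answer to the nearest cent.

€305.33

Usage = 93.6 kWh/day × 28 days = 2620.8 kWh
First 750 kWh × €0.060 = €45.00
Next 400 kWh × €0.091 = €36.40
Remaining 1470.8 kWh × €0.144 = €211.80
Energy charge = €293.20; + service €12.13 = €305.33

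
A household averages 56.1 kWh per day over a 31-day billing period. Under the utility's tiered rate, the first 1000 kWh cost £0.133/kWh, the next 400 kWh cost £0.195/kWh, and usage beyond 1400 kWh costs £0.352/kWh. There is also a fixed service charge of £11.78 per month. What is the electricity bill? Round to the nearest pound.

Usage = 56.1 kWh/day × 31 days = 1739.1 kWh
First 1000 kWh × £0.133 = £133.00
Next 400 kWh × £0.195 = £78.00
Remaining 339.1 kWh × £0.352 = £119.36
Energy charge = £330.36; + service £11.78 = £342.14 ≈ £342

£342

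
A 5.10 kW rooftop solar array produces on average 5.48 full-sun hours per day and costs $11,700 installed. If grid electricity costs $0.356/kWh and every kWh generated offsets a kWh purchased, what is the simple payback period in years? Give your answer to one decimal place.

3.2 years

Daily generation = 5.10 kW × 5.48 h = 27.95 kWh
Annual generation = 27.95 × 365 = 10201 kWh
Annual savings = 10201 × $0.356 = $3,631.56
Payback = $11,700 / $3,631.56 = 3.22 years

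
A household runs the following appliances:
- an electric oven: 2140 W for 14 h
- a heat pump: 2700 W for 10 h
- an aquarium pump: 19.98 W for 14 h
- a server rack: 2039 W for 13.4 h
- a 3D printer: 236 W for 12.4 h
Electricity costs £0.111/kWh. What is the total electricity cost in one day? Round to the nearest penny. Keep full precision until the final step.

£9.71

electric oven: 2140 W × 14 h = 29,960 Wh = 29.96 kWh
heat pump: 2700 W × 10 h = 27,000 Wh = 27 kWh
aquarium pump: 19.98 W × 14 h = 280 Wh = 0.2797 kWh
server rack: 2039 W × 13.4 h = 27,323 Wh = 27.32 kWh
3D printer: 236 W × 12.4 h = 2,926 Wh = 2.926 kWh
Total energy = 29.96 + 27 + 0.2797 + 27.32 + 2.926 = 87.49 kWh
Cost = 87.49 kWh × £0.111 = £9.71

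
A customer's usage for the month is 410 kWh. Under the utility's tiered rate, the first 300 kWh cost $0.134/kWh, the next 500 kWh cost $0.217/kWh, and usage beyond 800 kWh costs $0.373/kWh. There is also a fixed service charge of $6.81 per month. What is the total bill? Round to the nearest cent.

First 300 kWh × $0.134 = $40.20
Next 110 kWh × $0.217 = $23.87
Remaining tier: 0 kWh (not reached)
Energy charge = $64.07; + service $6.81 = $70.88

$70.88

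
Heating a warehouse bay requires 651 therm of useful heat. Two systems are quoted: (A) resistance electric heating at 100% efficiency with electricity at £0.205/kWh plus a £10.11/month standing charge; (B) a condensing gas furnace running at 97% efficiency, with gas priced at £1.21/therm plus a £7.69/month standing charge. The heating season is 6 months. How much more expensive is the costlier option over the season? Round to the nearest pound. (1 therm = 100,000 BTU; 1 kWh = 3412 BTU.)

£3114

Heat load = 651 therm × 100,000 = 65,100,000 BTU
Gas: input = 65,100,000 / 0.97 = 67,113,402 BTU = 671.1 therm → 671.1 × £1.21 = £812.07; + 6 × £7.69 standing = £858.21
Electric: 65,100,000 BTU / 3412 = 19,080 kWh → × £0.205 = £3,911.34; + 6 × £10.11 standing = £3,972.00
Difference = |£858.21 − £3,972.00| = £3,113.79 ≈ £3114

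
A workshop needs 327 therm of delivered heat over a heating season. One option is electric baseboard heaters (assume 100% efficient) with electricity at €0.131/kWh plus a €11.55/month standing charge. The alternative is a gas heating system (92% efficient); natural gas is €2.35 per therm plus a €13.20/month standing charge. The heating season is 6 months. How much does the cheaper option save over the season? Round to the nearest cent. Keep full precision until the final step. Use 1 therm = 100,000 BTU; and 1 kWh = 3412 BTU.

Heat load = 327 therm × 100,000 = 32,700,000 BTU
Gas: input = 32,700,000 / 0.92 = 35,543,478 BTU = 355.4 therm → 355.4 × €2.35 = €835.27; + 6 × €13.20 standing = €914.47
Electric: 32,700,000 BTU / 3412 = 9,584 kWh → × €0.131 = €1,255.48; + 6 × €11.55 standing = €1,324.78
Difference = |€914.47 − €1,324.78| = €410.31

€410.31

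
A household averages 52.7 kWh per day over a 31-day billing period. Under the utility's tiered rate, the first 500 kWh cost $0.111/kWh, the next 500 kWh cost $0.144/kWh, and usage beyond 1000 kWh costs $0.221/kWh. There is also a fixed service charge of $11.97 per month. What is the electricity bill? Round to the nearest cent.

Usage = 52.7 kWh/day × 31 days = 1633.7 kWh
First 500 kWh × $0.111 = $55.50
Next 500 kWh × $0.144 = $72.00
Remaining 633.7 kWh × $0.221 = $140.05
Energy charge = $267.55; + service $11.97 = $279.52

$279.52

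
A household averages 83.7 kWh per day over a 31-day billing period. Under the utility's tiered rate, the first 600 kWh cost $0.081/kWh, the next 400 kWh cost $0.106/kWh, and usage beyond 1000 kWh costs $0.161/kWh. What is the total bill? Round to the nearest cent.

$347.75

Usage = 83.7 kWh/day × 31 days = 2594.7 kWh
First 600 kWh × $0.081 = $48.60
Next 400 kWh × $0.106 = $42.40
Remaining 1594.7 kWh × $0.161 = $256.75
Total = $347.75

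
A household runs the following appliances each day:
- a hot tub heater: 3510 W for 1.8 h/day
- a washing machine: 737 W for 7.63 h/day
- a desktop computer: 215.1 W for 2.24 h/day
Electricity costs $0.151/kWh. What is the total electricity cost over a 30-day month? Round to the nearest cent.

$56.28

hot tub heater: 3510 W × 1.8 h × 30 d = 189,540 Wh = 189.5 kWh
washing machine: 737 W × 7.63 h × 30 d = 168,699 Wh = 168.7 kWh
desktop computer: 215.1 W × 2.24 h × 30 d = 14,455 Wh = 14.45 kWh
Total energy = 189.5 + 168.7 + 14.45 = 372.7 kWh
Cost = 372.7 kWh × $0.151 = $56.28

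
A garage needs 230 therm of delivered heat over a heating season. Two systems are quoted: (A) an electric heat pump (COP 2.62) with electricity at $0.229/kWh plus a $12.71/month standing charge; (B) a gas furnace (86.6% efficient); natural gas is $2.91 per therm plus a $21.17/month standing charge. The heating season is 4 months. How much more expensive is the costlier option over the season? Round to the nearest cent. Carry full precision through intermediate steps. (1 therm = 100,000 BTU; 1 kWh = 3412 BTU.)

$217.52

Heat load = 230 therm × 100,000 = 23,000,000 BTU
Gas: input = 23,000,000 / 0.866 = 26,558,891 BTU = 265.6 therm → 265.6 × $2.91 = $772.86; + 4 × $21.17 standing = $857.54
Heat pump: 23,000,000 BTU / 3412 = 6,741 kWh heat; / 2.62 = 2,573 kWh in → × $0.229 = $589.19; + 4 × $12.71 standing = $640.03
Difference = |$857.54 − $640.03| = $217.52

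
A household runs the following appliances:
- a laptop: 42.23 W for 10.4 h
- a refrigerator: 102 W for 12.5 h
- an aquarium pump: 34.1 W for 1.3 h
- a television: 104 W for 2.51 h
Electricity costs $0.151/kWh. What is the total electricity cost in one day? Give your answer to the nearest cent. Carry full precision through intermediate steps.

laptop: 42.23 W × 10.4 h = 439 Wh = 0.4392 kWh
refrigerator: 102 W × 12.5 h = 1,275 Wh = 1.275 kWh
aquarium pump: 34.1 W × 1.3 h = 44 Wh = 0.04433 kWh
television: 104 W × 2.51 h = 261 Wh = 0.261 kWh
Total energy = 0.4392 + 1.275 + 0.04433 + 0.261 = 2.02 kWh
Cost = 2.02 kWh × $0.151 = $0.30

$0.30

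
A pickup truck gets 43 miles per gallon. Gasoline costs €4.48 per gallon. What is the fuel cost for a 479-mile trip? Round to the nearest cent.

€49.91

Fuel = 479 mi / 43 mpg = 11.14 gal
Cost = 11.14 gal × €4.48/gal = €49.91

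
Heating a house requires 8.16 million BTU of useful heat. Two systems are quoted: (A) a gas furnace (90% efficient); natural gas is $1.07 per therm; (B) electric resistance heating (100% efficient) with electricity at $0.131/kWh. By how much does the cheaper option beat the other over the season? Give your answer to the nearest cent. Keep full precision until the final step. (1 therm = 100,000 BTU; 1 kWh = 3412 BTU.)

Heat load = 8.16 × 10⁶ BTU = 8,160,000 BTU
Gas: input = 8,160,000 / 0.90 = 9,066,667 BTU = 90.67 therm → 90.67 × $1.07 = $97.01
Electric: 8,160,000 BTU / 3412 = 2,392 kWh → × $0.131 = $313.29
Difference = |$97.01 − $313.29| = $216.28

$216.28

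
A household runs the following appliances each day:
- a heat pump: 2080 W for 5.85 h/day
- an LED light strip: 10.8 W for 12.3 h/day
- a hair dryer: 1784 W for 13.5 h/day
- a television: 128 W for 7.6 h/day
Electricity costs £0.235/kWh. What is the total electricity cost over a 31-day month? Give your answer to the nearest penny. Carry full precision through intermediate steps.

£272.15

heat pump: 2080 W × 5.85 h × 31 d = 377,208 Wh = 377.2 kWh
LED light strip: 10.8 W × 12.3 h × 31 d = 4,118 Wh = 4.118 kWh
hair dryer: 1784 W × 13.5 h × 31 d = 746,604 Wh = 746.6 kWh
television: 128 W × 7.6 h × 31 d = 30,157 Wh = 30.16 kWh
Total energy = 377.2 + 4.118 + 746.6 + 30.16 = 1,158 kWh
Cost = 1,158 kWh × £0.235 = £272.15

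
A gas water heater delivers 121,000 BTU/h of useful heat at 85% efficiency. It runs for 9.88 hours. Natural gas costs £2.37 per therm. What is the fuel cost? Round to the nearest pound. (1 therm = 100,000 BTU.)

£33

Heat delivered = 121,000 BTU/h × 9.88 h = 1,195,480 BTU
Gas input = 1,195,480 / 0.85 = 1,406,447 BTU
= 1,406,447 / 100,000 = 14.06 therm
Cost = 14.06 × £2.37/therm = £33.33 ≈ £33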